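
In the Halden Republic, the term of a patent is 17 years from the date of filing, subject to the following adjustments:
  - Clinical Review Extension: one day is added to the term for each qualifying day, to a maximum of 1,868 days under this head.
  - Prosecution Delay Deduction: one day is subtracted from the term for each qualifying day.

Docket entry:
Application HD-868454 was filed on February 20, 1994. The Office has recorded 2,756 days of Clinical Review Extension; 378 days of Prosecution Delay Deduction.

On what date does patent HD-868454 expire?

Base term: filing date + 17 years → 20 February 2011.
Clinical Review Extension: 2756 days claimed exceeds the 1868-day cap, so +1868 days → 2 April 2016.
Prosecution Delay Deduction: −378 days → 21 March 2015.

March 21, 2015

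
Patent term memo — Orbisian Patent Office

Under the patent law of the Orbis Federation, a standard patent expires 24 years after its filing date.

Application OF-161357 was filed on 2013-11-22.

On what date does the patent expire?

Filing date + 24 years → 22 November 2037.

November 22, 2037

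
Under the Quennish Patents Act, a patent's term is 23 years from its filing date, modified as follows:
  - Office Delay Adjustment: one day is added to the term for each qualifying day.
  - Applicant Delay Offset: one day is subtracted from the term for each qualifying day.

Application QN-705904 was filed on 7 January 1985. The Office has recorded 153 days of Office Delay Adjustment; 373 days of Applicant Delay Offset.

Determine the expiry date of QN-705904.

June 1, 2007

Base term: filing date + 23 years → 7 January 2008.
Office Delay Adjustment: +153 days → 8 June 2008.
Applicant Delay Offset: −373 days → 1 June 2007.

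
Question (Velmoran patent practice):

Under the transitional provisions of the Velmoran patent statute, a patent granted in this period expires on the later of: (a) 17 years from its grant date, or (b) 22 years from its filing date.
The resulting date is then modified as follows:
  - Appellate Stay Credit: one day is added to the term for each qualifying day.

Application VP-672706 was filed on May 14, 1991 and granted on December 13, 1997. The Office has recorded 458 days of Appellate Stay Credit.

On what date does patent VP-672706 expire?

2016-03-15

(a) grant + 17 years → 13 December 2014.
(b) filing + 22 years → 14 May 2013.
Later of the two: 13 December 2014.
Appellate Stay Credit: +458 days → 15 March 2016.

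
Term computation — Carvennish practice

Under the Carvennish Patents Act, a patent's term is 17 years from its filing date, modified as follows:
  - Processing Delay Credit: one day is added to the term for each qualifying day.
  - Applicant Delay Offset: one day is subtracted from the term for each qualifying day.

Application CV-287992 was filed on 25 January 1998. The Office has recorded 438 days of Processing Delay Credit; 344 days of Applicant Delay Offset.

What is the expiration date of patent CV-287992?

Base term: filing date + 17 years → 25 January 2015.
Processing Delay Credit: +438 days → 7 April 2016.
Applicant Delay Offset: −344 days → 29 April 2015.

April 29, 2015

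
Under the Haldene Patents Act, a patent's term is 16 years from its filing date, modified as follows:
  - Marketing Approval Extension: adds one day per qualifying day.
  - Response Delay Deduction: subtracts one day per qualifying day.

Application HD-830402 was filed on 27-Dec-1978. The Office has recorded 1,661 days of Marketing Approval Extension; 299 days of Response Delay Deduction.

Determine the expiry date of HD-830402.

September 19, 1998

Base term: filing date + 16 years → 27 December 1994.
Marketing Approval Extension: +1661 days → 15 July 1999.
Response Delay Deduction: −299 days → 19 September 1998.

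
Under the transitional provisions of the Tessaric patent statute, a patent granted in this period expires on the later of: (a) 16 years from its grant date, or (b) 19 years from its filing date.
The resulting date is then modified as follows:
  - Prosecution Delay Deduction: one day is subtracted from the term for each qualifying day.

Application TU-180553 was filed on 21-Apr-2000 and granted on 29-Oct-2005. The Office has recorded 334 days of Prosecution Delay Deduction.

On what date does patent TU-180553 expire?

November 29, 2020

(a) grant + 16 years → 29 October 2021.
(b) filing + 19 years → 21 April 2019.
Later of the two: 29 October 2021.
Prosecution Delay Deduction: −334 days → 29 November 2020.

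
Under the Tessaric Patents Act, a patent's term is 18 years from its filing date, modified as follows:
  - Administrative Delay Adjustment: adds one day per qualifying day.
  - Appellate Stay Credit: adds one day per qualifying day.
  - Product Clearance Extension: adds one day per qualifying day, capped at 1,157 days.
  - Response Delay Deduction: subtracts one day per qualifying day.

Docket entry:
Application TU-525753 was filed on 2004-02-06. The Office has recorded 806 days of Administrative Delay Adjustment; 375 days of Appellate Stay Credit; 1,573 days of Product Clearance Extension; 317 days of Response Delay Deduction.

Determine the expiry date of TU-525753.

Base term: filing date + 18 years → 6 February 2022.
Administrative Delay Adjustment: +806 days → 22 April 2024.
Appellate Stay Credit: +375 days → 2 May 2025.
Product Clearance Extension: 1573 days claimed exceeds the 1157-day cap, so +1157 days → 2 July 2028.
Response Delay Deduction: −317 days → 20 August 2027.

August 20, 2027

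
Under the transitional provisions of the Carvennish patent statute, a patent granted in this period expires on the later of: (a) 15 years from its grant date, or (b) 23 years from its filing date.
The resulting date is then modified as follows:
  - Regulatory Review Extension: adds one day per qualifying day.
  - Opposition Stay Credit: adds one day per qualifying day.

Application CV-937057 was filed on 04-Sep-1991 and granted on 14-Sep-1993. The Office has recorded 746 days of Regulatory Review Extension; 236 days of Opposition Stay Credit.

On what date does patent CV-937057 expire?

2017-05-13

(a) grant + 15 years → 14 September 2008.
(b) filing + 23 years → 4 September 2014.
Later of the two: 4 September 2014.
Regulatory Review Extension: +746 days → 19 September 2016.
Opposition Stay Credit: +236 days → 13 May 2017.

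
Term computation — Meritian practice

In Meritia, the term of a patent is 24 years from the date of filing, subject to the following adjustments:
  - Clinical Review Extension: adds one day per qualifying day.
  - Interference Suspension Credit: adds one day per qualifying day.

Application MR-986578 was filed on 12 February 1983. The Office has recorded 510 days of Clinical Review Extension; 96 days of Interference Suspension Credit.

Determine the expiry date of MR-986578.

Base term: filing date + 24 years → 12 February 2007.
Clinical Review Extension: +510 days → 6 July 2008.
Interference Suspension Credit: +96 days → 10 October 2008.

October 10, 2008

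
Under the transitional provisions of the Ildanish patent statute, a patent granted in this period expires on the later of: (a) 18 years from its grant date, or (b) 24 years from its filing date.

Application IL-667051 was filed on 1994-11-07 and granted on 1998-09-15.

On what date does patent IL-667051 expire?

(a) grant + 18 years → 15 September 2016.
(b) filing + 24 years → 7 November 2018.
Later of the two: 7 November 2018.

2018-11-07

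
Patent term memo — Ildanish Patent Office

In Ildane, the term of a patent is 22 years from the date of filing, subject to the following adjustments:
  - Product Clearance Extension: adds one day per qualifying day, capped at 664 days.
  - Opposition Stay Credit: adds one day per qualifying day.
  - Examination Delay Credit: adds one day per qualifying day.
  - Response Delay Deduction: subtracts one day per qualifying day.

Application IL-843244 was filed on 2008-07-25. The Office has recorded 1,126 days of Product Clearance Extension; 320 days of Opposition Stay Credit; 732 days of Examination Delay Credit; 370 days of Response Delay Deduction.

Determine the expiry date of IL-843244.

2034-04-01

Base term: filing date + 22 years → 25 July 2030.
Product Clearance Extension: 1126 days claimed exceeds the 664-day cap, so +664 days → 19 May 2032.
Opposition Stay Credit: +320 days → 4 April 2033.
Examination Delay Credit: +732 days → 6 April 2035.
Response Delay Deduction: −370 days → 1 April 2034.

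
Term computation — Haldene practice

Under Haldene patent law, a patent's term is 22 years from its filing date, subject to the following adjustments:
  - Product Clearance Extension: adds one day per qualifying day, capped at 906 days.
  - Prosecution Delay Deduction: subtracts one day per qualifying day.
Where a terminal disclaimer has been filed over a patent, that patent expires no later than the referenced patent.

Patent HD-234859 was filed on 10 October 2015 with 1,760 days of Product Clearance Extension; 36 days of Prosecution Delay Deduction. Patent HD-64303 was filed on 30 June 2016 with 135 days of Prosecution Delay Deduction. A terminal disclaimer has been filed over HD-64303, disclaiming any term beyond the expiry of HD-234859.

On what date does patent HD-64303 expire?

February 15, 2038

Natural term of HD-64303:
  Base: filing + 22 years → 30 June 2038.
  Prosecution Delay Deduction: −135 days → 15 February 2038.
Expiry of referenced patent HD-234859:
  Base: filing + 22 years → 10 October 2037.
  Product Clearance Extension: 1760 days claimed exceeds the 906-day cap, so +906 days → 3 April 2040.
  Prosecution Delay Deduction: −36 days → 27 February 2040.
Terminal disclaimer: HD-64303 expires on the earlier of 15 February 2038 and 27 February 2040.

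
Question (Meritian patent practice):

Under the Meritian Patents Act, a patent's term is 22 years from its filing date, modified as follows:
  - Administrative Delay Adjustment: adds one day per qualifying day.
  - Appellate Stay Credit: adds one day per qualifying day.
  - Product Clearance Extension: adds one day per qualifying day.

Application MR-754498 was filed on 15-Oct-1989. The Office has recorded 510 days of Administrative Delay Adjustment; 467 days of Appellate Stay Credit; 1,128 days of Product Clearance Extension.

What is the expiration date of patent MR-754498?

July 20, 2017

Base term: filing date + 22 years → 15 October 2011.
Administrative Delay Adjustment: +510 days → 8 March 2013.
Appellate Stay Credit: +467 days → 18 June 2014.
Product Clearance Extension: +1128 days → 20 July 2017.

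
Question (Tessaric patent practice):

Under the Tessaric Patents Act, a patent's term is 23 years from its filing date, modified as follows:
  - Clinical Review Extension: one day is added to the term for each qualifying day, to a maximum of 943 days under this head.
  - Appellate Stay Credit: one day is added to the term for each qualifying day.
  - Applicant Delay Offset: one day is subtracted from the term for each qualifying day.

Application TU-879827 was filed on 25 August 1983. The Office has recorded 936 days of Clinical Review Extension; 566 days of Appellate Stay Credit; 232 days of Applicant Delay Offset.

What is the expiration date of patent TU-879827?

2010-02-15

Base term: filing date + 23 years → 25 August 2006.
Clinical Review Extension: 936 days (within the 943-day cap) → +936 days → 18 March 2009.
Appellate Stay Credit: +566 days → 5 October 2010.
Applicant Delay Offset: −232 days → 15 February 2010.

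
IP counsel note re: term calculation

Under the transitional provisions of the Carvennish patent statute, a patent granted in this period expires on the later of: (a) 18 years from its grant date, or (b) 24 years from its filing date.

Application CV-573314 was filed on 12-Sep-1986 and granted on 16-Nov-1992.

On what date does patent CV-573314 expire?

(a) grant + 18 years → 16 November 2010.
(b) filing + 24 years → 12 September 2010.
Later of the two: 16 November 2010.

2010-11-16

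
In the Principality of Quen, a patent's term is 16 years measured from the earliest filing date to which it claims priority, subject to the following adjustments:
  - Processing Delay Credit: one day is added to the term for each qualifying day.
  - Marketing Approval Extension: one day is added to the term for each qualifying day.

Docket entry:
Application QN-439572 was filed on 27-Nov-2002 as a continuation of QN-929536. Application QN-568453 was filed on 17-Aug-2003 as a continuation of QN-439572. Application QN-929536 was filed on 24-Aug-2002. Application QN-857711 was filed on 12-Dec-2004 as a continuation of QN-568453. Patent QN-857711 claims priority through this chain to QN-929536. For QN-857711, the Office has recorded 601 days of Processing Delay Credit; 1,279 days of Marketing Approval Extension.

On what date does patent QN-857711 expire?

2023-10-17

Earliest priority filing: 24 August 2002.
Base term: 24 August 2002 + 16 years → 24 August 2018.
Processing Delay Credit: +601 days → 16 April 2020.
Marketing Approval Extension: +1279 days → 17 October 2023.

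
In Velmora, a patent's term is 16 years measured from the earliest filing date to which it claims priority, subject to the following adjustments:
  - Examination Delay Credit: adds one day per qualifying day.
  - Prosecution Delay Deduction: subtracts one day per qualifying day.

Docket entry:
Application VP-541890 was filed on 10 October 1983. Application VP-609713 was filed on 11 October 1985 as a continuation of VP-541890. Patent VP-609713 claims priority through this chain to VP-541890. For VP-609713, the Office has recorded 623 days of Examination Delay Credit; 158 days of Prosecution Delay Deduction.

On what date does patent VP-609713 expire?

Earliest priority filing: 10 October 1983.
Base term: 10 October 1983 + 16 years → 10 October 1999.
Examination Delay Credit: +623 days → 24 June 2001.
Prosecution Delay Deduction: −158 days → 17 January 2001.

January 17, 2001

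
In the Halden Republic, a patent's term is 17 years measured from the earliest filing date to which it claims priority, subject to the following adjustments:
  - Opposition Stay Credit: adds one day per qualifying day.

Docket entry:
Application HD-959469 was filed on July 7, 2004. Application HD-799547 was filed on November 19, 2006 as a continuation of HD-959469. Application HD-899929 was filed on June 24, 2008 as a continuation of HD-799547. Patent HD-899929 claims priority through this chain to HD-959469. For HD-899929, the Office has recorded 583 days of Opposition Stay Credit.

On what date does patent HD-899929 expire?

2023-02-10

Earliest priority filing: 7 July 2004.
Base term: 7 July 2004 + 17 years → 7 July 2021.
Opposition Stay Credit: +583 days → 10 February 2023.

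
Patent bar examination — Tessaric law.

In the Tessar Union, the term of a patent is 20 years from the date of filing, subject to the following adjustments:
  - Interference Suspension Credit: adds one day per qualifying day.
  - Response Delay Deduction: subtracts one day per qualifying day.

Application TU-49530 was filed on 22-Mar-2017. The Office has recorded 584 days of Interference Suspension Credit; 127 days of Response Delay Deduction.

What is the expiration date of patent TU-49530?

Base term: filing date + 20 years → 22 March 2037.
Interference Suspension Credit: +584 days → 27 October 2038.
Response Delay Deduction: −127 days → 22 June 2038.

2038-06-22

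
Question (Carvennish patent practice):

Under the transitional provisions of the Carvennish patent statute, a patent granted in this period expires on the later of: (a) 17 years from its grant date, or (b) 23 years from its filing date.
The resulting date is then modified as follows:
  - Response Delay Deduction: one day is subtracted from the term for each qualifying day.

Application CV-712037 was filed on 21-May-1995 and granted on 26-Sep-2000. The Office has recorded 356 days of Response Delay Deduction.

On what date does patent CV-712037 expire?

(a) grant + 17 years → 26 September 2017.
(b) filing + 23 years → 21 May 2018.
Later of the two: 21 May 2018.
Response Delay Deduction: −356 days → 30 May 2017.

2017-05-30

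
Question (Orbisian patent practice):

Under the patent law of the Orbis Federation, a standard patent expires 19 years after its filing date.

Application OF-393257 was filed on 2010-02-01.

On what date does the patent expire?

February 1, 2029

Filing date + 19 years → 1 February 2029.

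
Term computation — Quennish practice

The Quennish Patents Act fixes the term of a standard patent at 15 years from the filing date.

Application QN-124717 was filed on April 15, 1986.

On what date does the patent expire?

April 15, 2001

Filing date + 15 years → 15 April 2001.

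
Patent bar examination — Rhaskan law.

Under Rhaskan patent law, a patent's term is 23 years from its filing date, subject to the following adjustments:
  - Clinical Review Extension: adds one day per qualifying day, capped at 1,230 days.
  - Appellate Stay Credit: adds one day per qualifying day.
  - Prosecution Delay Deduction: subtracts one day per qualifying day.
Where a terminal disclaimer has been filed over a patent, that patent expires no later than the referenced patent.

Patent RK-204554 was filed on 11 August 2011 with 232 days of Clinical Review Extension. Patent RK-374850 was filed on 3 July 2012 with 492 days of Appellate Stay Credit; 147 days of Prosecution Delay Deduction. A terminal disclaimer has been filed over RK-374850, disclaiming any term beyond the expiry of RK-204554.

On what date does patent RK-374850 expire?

March 31, 2035

Natural term of RK-374850:
  Base: filing + 23 years → 3 July 2035.
  Appellate Stay Credit: +492 days → 6 November 2036.
  Prosecution Delay Deduction: −147 days → 12 June 2036.
Expiry of referenced patent RK-204554:
  Base: filing + 23 years → 11 August 2034.
  Clinical Review Extension: 232 days (within the 1230-day cap) → +232 days → 31 March 2035.
Terminal disclaimer: RK-374850 expires on the earlier of 12 June 2036 and 31 March 2035.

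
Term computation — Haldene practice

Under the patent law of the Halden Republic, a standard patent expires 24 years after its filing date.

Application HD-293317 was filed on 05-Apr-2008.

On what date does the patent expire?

2032-04-05

Filing date + 24 years → 5 April 2032.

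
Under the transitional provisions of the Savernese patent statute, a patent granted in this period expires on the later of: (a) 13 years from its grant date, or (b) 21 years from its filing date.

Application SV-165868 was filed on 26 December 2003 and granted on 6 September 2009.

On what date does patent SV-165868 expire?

2024-12-26

(a) grant + 13 years → 6 September 2022.
(b) filing + 21 years → 26 December 2024.
Later of the two: 26 December 2024.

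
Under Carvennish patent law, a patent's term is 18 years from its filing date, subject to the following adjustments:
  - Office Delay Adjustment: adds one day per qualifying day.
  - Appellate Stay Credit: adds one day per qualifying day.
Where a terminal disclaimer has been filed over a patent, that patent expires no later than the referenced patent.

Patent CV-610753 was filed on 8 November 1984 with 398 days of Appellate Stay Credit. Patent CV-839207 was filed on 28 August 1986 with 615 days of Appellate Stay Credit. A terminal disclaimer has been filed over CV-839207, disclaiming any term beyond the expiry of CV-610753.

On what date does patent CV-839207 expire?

Natural term of CV-839207:
  Base: filing + 18 years → 28 August 2004.
  Appellate Stay Credit: +615 days → 5 May 2006.
Expiry of referenced patent CV-610753:
  Base: filing + 18 years → 8 November 2002.
  Appellate Stay Credit: +398 days → 11 December 2003.
Terminal disclaimer: CV-839207 expires on the earlier of 5 May 2006 and 11 December 2003.

2003-12-11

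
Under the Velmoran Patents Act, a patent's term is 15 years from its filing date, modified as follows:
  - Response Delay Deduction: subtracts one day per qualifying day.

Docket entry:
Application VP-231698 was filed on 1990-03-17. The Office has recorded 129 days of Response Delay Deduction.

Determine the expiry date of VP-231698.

Base term: filing date + 15 years → 17 March 2005.
Response Delay Deduction: −129 days → 8 November 2004.

November 8, 2004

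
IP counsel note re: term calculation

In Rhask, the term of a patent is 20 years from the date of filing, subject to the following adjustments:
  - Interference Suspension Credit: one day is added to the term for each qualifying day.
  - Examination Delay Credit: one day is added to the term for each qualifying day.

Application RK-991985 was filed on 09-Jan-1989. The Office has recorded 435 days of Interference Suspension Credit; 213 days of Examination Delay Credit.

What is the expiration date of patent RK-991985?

2010-10-19

Base term: filing date + 20 years → 9 January 2009.
Interference Suspension Credit: +435 days → 20 March 2010.
Examination Delay Credit: +213 days → 19 October 2010.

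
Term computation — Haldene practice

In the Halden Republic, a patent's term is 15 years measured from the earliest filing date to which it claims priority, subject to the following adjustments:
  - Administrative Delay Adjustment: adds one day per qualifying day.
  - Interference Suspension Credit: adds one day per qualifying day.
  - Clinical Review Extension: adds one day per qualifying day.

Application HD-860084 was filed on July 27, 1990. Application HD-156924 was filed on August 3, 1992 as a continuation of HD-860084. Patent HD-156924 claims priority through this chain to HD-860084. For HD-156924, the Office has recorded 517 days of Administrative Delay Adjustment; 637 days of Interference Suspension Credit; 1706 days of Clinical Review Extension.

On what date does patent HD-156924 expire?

Earliest priority filing: 27 July 1990.
Base term: 27 July 1990 + 15 years → 27 July 2005.
Administrative Delay Adjustment: +517 days → 26 December 2006.
Interference Suspension Credit: +637 days → 23 September 2008.
Clinical Review Extension: +1706 days → 26 May 2013.

May 26, 2013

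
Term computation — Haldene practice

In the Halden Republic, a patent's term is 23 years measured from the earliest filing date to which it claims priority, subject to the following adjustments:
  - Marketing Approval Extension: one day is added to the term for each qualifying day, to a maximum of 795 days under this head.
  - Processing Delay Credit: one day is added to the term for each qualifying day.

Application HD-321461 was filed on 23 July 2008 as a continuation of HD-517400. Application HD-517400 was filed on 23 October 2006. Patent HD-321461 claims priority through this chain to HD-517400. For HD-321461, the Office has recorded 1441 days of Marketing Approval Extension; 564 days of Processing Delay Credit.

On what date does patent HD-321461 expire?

Earliest priority filing: 23 October 2006.
Base term: 23 October 2006 + 23 years → 23 October 2029.
Marketing Approval Extension: 1441 days claimed exceeds the 795-day cap, so +795 days → 27 December 2031.
Processing Delay Credit: +564 days → 13 July 2033.

2033-07-13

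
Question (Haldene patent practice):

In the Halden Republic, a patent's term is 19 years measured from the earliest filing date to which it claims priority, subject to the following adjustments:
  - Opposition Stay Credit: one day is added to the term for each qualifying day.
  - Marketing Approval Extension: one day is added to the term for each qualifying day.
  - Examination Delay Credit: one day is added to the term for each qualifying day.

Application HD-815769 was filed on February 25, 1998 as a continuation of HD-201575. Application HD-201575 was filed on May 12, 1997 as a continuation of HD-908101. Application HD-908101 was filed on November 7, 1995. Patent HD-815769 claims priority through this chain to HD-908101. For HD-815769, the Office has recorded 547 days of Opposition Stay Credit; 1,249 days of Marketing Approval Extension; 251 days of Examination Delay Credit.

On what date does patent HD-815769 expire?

Earliest priority filing: 7 November 1995.
Base term: 7 November 1995 + 19 years → 7 November 2014.
Opposition Stay Credit: +547 days → 7 May 2016.
Marketing Approval Extension: +1249 days → 8 October 2019.
Examination Delay Credit: +251 days → 15 June 2020.

June 15, 2020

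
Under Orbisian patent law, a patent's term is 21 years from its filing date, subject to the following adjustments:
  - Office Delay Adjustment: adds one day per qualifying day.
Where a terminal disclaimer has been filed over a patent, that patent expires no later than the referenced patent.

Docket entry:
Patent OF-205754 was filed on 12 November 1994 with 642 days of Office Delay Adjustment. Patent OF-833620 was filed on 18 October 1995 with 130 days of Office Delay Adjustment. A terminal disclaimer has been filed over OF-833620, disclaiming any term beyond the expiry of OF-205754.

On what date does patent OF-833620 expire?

February 25, 2017

Natural term of OF-833620:
  Base: filing + 21 years → 18 October 2016.
  Office Delay Adjustment: +130 days → 25 February 2017.
Expiry of referenced patent OF-205754:
  Base: filing + 21 years → 12 November 2015.
  Office Delay Adjustment: +642 days → 15 August 2017.
Terminal disclaimer: OF-833620 expires on the earlier of 25 February 2017 and 15 August 2017.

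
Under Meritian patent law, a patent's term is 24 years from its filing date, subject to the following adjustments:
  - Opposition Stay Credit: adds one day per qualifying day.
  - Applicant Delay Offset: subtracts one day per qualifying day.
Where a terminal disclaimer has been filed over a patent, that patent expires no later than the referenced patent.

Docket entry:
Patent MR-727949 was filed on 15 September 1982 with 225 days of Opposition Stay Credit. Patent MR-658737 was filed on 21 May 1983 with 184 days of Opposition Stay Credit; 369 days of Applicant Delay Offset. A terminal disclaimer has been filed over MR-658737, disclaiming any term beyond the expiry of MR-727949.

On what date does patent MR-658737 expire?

Natural term of MR-658737:
  Base: filing + 24 years → 21 May 2007.
  Opposition Stay Credit: +184 days → 21 November 2007.
  Applicant Delay Offset: −369 days → 17 November 2006.
Expiry of referenced patent MR-727949:
  Base: filing + 24 years → 15 September 2006.
  Opposition Stay Credit: +225 days → 28 April 2007.
Terminal disclaimer: MR-658737 expires on the earlier of 17 November 2006 and 28 April 2007.

2006-11-17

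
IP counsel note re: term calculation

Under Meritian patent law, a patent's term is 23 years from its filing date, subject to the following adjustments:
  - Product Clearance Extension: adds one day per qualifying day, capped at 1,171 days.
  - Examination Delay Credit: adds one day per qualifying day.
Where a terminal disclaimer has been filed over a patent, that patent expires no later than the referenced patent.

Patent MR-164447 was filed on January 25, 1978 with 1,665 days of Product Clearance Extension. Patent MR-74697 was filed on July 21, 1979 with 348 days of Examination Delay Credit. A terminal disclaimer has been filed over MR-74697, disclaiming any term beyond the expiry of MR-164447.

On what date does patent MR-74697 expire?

2003-07-04

Natural term of MR-74697:
  Base: filing + 23 years → 21 July 2002.
  Examination Delay Credit: +348 days → 4 July 2003.
Expiry of referenced patent MR-164447:
  Base: filing + 23 years → 25 January 2001.
  Product Clearance Extension: 1665 days claimed exceeds the 1171-day cap, so +1171 days → 10 April 2004.
Terminal disclaimer: MR-74697 expires on the earlier of 4 July 2003 and 10 April 2004.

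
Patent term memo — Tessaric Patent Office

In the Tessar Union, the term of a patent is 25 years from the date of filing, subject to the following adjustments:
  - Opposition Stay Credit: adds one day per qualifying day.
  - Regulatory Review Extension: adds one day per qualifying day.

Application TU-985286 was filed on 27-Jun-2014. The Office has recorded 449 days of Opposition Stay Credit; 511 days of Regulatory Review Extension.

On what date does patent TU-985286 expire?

Base term: filing date + 25 years → 27 June 2039.
Opposition Stay Credit: +449 days → 18 September 2040.
Regulatory Review Extension: +511 days → 11 February 2042.

February 11, 2042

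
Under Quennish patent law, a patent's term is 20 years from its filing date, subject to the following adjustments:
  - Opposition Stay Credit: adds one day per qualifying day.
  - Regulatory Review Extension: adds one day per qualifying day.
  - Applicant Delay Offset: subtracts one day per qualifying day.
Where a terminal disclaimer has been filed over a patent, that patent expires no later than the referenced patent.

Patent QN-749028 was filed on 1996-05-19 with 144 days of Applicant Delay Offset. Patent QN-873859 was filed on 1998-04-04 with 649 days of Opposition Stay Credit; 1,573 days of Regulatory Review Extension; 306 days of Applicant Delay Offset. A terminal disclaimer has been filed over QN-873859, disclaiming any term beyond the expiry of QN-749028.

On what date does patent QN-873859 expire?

Natural term of QN-873859:
  Base: filing + 20 years → 4 April 2018.
  Opposition Stay Credit: +649 days → 13 January 2020.
  Regulatory Review Extension: +1573 days → 4 May 2024.
  Applicant Delay Offset: −306 days → 3 July 2023.
Expiry of referenced patent QN-749028:
  Base: filing + 20 years → 19 May 2016.
  Applicant Delay Offset: −144 days → 27 December 2015.
Terminal disclaimer: QN-873859 expires on the earlier of 3 July 2023 and 27 December 2015.

December 27, 2015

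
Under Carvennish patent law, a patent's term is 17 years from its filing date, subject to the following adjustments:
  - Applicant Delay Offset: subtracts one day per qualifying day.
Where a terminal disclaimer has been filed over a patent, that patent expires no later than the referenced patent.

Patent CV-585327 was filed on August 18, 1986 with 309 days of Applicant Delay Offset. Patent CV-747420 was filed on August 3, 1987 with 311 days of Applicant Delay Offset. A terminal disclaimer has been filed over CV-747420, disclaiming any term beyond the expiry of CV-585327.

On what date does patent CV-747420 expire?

Natural term of CV-747420:
  Base: filing + 17 years → 3 August 2004.
  Applicant Delay Offset: −311 days → 27 September 2003.
Expiry of referenced patent CV-585327:
  Base: filing + 17 years → 18 August 2003.
  Applicant Delay Offset: −309 days → 13 October 2002.
Terminal disclaimer: CV-747420 expires on the earlier of 27 September 2003 and 13 October 2002.

2002-10-13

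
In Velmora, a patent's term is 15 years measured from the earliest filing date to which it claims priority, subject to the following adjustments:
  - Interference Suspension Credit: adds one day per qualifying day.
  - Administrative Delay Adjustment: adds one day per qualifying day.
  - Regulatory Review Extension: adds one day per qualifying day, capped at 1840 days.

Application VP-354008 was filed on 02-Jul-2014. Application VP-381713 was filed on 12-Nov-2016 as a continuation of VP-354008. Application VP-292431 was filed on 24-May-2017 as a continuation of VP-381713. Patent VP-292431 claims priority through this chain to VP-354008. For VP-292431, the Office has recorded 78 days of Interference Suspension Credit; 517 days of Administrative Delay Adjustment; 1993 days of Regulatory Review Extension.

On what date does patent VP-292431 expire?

2036-03-02

Earliest priority filing: 2 July 2014.
Base term: 2 July 2014 + 15 years → 2 July 2029.
Interference Suspension Credit: +78 days → 18 September 2029.
Administrative Delay Adjustment: +517 days → 17 February 2031.
Regulatory Review Extension: 1993 days claimed exceeds the 1840-day cap, so +1840 days → 2 March 2036.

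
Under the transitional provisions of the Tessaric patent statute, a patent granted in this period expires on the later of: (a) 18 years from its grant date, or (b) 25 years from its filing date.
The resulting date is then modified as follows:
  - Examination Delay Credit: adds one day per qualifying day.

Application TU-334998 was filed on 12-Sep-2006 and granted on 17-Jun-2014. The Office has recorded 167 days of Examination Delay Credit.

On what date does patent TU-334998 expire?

December 1, 2032

(a) grant + 18 years → 17 June 2032.
(b) filing + 25 years → 12 September 2031.
Later of the two: 17 June 2032.
Examination Delay Credit: +167 days → 1 December 2032.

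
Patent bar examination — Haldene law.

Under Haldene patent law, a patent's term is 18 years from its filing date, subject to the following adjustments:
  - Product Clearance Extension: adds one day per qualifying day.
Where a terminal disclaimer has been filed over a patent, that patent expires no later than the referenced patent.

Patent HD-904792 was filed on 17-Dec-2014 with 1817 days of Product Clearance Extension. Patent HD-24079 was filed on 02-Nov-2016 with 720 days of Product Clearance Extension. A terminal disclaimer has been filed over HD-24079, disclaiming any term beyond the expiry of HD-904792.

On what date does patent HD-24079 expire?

Natural term of HD-24079:
  Base: filing + 18 years → 2 November 2034.
  Product Clearance Extension: +720 days → 22 October 2036.
Expiry of referenced patent HD-904792:
  Base: filing + 18 years → 17 December 2032.
  Product Clearance Extension: +1817 days → 8 December 2037.
Terminal disclaimer: HD-24079 expires on the earlier of 22 October 2036 and 8 December 2037.

October 22, 2036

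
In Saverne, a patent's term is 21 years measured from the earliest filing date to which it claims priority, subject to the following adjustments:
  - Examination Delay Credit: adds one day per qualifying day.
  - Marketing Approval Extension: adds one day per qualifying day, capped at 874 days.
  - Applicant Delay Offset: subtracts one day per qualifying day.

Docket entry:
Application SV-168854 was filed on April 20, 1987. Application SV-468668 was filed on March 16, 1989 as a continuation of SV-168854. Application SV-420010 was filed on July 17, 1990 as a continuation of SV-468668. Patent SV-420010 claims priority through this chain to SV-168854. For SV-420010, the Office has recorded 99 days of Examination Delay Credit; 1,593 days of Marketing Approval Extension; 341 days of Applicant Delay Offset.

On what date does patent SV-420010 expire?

Earliest priority filing: 20 April 1987.
Base term: 20 April 1987 + 21 years → 20 April 2008.
Examination Delay Credit: +99 days → 28 July 2008.
Marketing Approval Extension: 1593 days claimed exceeds the 874-day cap, so +874 days → 19 December 2010.
Applicant Delay Offset: −341 days → 12 January 2010.

January 12, 2010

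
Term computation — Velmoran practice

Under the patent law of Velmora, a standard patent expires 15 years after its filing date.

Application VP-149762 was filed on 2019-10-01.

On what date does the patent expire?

2034-10-01

Filing date + 15 years → 1 October 2034.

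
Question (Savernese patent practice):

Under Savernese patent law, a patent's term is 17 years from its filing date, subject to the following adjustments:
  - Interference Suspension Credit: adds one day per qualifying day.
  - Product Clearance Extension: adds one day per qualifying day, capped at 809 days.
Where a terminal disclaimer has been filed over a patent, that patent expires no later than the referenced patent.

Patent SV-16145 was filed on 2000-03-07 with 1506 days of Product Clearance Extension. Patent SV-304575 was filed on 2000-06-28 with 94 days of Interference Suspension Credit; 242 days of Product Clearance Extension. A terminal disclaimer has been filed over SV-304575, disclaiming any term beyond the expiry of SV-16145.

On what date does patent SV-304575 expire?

Natural term of SV-304575:
  Base: filing + 17 years → 28 June 2017.
  Interference Suspension Credit: +94 days → 30 September 2017.
  Product Clearance Extension: 242 days (within the 809-day cap) → +242 days → 30 May 2018.
Expiry of referenced patent SV-16145:
  Base: filing + 17 years → 7 March 2017.
  Product Clearance Extension: 1506 days claimed exceeds the 809-day cap, so +809 days → 25 May 2019.
Terminal disclaimer: SV-304575 expires on the earlier of 30 May 2018 and 25 May 2019.

2018-05-30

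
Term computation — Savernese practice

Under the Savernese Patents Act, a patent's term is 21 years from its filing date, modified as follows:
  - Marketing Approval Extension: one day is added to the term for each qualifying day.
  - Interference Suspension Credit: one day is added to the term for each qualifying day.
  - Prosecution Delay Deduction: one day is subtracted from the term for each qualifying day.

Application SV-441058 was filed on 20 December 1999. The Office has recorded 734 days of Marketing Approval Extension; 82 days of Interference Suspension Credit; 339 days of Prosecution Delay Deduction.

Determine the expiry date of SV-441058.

2022-04-11

Base term: filing date + 21 years → 20 December 2020.
Marketing Approval Extension: +734 days → 24 December 2022.
Interference Suspension Credit: +82 days → 16 March 2023.
Prosecution Delay Deduction: −339 days → 11 April 2022.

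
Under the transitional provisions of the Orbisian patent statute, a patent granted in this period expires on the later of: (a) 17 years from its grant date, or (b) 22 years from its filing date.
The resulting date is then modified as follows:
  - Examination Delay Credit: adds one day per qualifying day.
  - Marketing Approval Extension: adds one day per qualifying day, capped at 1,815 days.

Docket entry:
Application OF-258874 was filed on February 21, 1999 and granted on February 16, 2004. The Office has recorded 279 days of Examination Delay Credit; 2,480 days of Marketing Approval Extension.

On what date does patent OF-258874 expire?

2026-11-16

(a) grant + 17 years → 16 February 2021.
(b) filing + 22 years → 21 February 2021.
Later of the two: 21 February 2021.
Examination Delay Credit: +279 days → 27 November 2021.
Marketing Approval Extension: 2480 days claimed exceeds the 1815-day cap, so +1815 days → 16 November 2026.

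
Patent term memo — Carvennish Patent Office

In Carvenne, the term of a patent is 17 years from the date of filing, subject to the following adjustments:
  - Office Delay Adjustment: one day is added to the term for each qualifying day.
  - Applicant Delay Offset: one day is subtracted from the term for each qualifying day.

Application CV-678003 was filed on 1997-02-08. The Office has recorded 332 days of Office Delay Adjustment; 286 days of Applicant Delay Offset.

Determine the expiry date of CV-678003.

Base term: filing date + 17 years → 8 February 2014.
Office Delay Adjustment: +332 days → 6 January 2015.
Applicant Delay Offset: −286 days → 26 March 2014.

2014-03-26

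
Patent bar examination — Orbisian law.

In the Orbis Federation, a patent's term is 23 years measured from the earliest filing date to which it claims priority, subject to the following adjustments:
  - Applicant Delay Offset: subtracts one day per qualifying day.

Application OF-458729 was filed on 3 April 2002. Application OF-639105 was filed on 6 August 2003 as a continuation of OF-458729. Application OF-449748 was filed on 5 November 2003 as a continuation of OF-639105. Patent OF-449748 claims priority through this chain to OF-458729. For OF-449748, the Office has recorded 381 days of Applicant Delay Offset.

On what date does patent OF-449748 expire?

Earliest priority filing: 3 April 2002.
Base term: 3 April 2002 + 23 years → 3 April 2025.
Applicant Delay Offset: −381 days → 18 March 2024.

March 18, 2024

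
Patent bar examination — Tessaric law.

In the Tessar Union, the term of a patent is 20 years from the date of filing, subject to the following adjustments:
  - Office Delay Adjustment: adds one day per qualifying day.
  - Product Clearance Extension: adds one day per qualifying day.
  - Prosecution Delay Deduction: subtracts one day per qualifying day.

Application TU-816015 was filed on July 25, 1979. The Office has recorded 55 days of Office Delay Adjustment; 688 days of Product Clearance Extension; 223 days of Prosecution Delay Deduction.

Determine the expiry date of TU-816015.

December 26, 2000

Base term: filing date + 20 years → 25 July 1999.
Office Delay Adjustment: +55 days → 18 September 1999.
Product Clearance Extension: +688 days → 6 August 2001.
Prosecution Delay Deduction: −223 days → 26 December 2000.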